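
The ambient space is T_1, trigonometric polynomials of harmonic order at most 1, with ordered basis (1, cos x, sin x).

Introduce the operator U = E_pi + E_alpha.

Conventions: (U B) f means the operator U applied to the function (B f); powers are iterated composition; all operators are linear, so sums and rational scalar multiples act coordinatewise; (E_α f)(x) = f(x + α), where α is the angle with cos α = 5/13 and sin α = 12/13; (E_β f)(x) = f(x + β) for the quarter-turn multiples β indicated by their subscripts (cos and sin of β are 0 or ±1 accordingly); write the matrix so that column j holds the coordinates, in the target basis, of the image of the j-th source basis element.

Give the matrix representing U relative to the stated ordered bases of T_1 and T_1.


image of 1: 2
image of cos x: -(8/13)cos x - (12/13)sin x
image of sin x: (12/13)cos x - (8/13)sin x
each image's coordinates form column j of the matrix

the matrix is [[2, 0, 0]; [0, -8/13, 12/13]; [0, -12/13, -8/13]] (rows listed top to bottom)


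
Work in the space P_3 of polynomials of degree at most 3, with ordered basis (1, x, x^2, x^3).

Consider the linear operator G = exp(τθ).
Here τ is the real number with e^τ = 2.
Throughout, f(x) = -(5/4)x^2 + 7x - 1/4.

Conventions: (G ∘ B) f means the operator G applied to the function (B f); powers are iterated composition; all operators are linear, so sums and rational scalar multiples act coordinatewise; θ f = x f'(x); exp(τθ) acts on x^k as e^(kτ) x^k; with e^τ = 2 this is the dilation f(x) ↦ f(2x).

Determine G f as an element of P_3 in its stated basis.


the image equals g(x) = -5x^2 + 14x - 1/4

exp(τθ) x^k = e^(kτ) x^k; with e^τ = 2 this sends x^k to 2^k x^k
x ↦ 2 x
x^2 ↦ 4 x^2
applying this coordinatewise to f: exp(τθ) f = -5x^2 + 14x - 1/4


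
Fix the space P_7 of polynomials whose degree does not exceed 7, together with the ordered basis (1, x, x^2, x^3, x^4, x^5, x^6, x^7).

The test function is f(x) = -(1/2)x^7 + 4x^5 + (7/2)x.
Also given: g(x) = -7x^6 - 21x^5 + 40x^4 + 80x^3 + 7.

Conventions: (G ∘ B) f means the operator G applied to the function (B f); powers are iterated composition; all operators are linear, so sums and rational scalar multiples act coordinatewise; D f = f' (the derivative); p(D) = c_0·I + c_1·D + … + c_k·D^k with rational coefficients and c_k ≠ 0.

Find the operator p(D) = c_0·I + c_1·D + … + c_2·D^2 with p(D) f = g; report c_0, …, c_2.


p(D) = 2·D + D^2, i.e. c_0 = 0, c_1 = 2, c_2 = 1

D^0 f = -(1/2)x^7 + 4x^5 + (7/2)x
D^1 f = -(7/2)x^6 + 20x^4 + 7/2
D^2 f = -21x^5 + 80x^3
matching coefficients of g against c_0 f + c_1 Df + … from the top degree down determines the c_i
solution: c_0 = 0, c_1 = 2, c_2 = 1


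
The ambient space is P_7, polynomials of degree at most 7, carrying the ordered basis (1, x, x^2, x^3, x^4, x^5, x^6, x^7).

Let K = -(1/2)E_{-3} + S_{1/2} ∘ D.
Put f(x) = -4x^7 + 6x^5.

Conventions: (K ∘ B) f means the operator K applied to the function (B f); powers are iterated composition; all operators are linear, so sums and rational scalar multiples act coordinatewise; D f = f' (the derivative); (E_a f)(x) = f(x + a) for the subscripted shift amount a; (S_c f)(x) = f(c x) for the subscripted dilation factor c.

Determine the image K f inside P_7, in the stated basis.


the result is g(x) = 2x^7 - (679/16)x^6 + 375x^5 - (14745/8)x^4 + 5400x^3 - 9396x^2 + 8991x - 3645

E_{-3} f = -4x^7 + 84x^6 - 750x^5 + 3690x^4 - 10800x^3 + 18792x^2 - 17982x + 7290
(-(1/2)E_{-3}) f = 2x^7 - 42x^6 + 375x^5 - 1845x^4 + 5400x^3 - 9396x^2 + 8991x - 3645
D f = -28x^6 + 30x^4
S_{1/2} D f = -(7/16)x^6 + (15/8)x^4
(-(1/2)E_{-3} + S_{1/2} ∘ D) f = 2x^7 - (679/16)x^6 + 375x^5 - (14745/8)x^4 + 5400x^3 - 9396x^2 + 8991x - 3645


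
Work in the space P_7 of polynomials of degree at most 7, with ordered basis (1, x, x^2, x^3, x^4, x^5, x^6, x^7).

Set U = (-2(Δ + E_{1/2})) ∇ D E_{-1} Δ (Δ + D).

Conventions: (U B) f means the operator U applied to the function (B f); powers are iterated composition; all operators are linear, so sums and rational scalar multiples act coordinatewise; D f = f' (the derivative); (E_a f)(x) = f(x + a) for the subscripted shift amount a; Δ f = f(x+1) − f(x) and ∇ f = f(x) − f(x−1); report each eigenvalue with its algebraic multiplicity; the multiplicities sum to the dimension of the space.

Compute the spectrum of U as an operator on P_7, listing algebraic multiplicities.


image of 1: 0
image of x: 0
image of x^2: 0
image of x^3: 0
image of x^4: -96
image of x^5: -480x - 360
image of x^6: -1440x^2 - 2160x + 240
image of x^7: -3360x^3 - 7560x^2 + 1680x - 3570
the matrix is upper triangular; its diagonal is (0, 0, 0, 0, 0, 0, 0, 0)
for a triangular matrix the eigenvalues are the diagonal entries, with algebraic multiplicity their repetition count

λ = 0 (multiplicity 8)


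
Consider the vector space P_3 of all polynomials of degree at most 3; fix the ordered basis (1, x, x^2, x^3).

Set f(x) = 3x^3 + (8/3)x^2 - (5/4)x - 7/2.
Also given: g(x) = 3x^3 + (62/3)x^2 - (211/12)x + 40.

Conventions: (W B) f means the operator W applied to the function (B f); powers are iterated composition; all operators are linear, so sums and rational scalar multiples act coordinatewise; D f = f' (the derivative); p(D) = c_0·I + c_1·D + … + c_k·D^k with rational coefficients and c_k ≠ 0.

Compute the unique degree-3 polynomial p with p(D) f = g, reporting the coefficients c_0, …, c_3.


D^0 f = 3x^3 + (8/3)x^2 - (5/4)x - 7/2
D^1 f = 9x^2 + (16/3)x - 5/4
D^2 f = 18x + 16/3
D^3 f = 18
matching coefficients of g against c_0 f + c_1 Df + … from the top degree down determines the c_i
solution: c_0 = 1, c_1 = 2, c_2 = -3/2, c_3 = 3

c_0 = 1, c_1 = 2, c_2 = -3/2, c_3 = 3


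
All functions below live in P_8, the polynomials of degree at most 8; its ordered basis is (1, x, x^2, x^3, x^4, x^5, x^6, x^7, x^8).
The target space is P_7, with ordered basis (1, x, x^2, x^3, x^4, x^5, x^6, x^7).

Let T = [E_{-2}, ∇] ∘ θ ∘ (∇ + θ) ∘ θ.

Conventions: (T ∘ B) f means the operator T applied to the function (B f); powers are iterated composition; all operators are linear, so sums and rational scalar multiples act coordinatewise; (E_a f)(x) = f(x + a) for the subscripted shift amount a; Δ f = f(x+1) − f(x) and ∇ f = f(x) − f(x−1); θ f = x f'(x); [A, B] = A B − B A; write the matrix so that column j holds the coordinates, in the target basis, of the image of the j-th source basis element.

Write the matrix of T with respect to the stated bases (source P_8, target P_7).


image of 1: 0
image of x: 0
image of x^2: 0
image of x^3: 0
image of x^4: 0
image of x^5: 0
image of x^6: 0
image of x^7: 0
image of x^8: 0
each image's coordinates form column j of the matrix

the matrix is [[0, 0, 0, 0, 0, 0, 0, 0, 0]; [0, 0, 0, 0, 0, 0, 0, 0, 0]; [0, 0, 0, 0, 0, 0, 0, 0, 0]; [0, 0, 0, 0, 0, 0, 0, 0, 0]; [0, 0, 0, 0, 0, 0, 0, 0, 0]; [0, 0, 0, 0, 0, 0, 0, 0, 0]; [0, 0, 0, 0, 0, 0, 0, 0, 0]; [0, 0, 0, 0, 0, 0, 0, 0, 0]] (rows listed top to bottom)


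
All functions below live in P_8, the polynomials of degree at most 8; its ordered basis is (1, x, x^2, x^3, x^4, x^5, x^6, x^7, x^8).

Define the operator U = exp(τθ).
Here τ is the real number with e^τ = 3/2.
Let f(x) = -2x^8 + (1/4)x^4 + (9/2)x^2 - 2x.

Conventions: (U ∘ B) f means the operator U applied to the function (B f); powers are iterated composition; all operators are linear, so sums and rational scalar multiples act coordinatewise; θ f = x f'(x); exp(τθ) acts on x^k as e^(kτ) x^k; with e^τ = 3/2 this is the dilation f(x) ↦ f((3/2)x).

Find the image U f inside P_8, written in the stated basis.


g(x) = -(6561/128)x^8 + (81/64)x^4 + (81/8)x^2 - 3x

exp(τθ) x^k = e^(kτ) x^k; with e^τ = 3/2 this sends x^k to (3/2)^k x^k
x ↦ 3/2 x
x^2 ↦ 9/4 x^2
x^4 ↦ 81/16 x^4
x^8 ↦ 6561/256 x^8
applying this coordinatewise to f: exp(τθ) f = -(6561/128)x^8 + (81/64)x^4 + (81/8)x^2 - 3x


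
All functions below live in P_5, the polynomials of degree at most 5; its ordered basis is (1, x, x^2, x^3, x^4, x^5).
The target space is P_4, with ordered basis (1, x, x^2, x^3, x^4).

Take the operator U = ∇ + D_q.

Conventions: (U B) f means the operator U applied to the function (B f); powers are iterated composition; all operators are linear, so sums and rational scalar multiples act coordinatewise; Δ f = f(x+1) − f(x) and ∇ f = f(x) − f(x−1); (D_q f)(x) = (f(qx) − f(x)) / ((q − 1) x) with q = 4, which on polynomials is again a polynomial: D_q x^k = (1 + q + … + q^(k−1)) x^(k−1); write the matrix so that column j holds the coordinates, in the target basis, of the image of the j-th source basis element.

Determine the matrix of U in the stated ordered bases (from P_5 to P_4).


the matrix is [[0, 2, -1, 1, -1, 1]; [0, 0, 7, -3, 4, -5]; [0, 0, 0, 24, -6, 10]; [0, 0, 0, 0, 89, -10]; [0, 0, 0, 0, 0, 346]] (rows listed top to bottom)

image of 1: 0
image of x: 2
image of x^2: 7x - 1
image of x^3: 24x^2 - 3x + 1
image of x^4: 89x^3 - 6x^2 + 4x - 1
image of x^5: 346x^4 - 10x^3 + 10x^2 - 5x + 1
each image's coordinates form column j of the matrix


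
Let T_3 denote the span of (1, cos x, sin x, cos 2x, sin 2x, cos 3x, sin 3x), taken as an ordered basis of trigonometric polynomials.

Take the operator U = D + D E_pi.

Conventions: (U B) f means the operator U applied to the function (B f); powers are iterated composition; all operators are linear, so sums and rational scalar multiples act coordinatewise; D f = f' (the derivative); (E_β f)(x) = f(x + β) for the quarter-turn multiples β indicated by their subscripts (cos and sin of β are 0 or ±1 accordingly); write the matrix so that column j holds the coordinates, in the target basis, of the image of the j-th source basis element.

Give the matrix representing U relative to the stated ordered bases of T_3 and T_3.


the matrix is [[0, 0, 0, 0, 0, 0, 0]; [0, 0, 0, 0, 0, 0, 0]; [0, 0, 0, 0, 0, 0, 0]; [0, 0, 0, 0, 4, 0, 0]; [0, 0, 0, -4, 0, 0, 0]; [0, 0, 0, 0, 0, 0, 0]; [0, 0, 0, 0, 0, 0, 0]] (rows listed top to bottom)

image of 1: 0
image of cos x: 0
image of sin x: 0
image of cos 2x: -4sin 2x
image of sin 2x: 4cos 2x
image of cos 3x: 0
image of sin 3x: 0
each image's coordinates form column j of the matrix


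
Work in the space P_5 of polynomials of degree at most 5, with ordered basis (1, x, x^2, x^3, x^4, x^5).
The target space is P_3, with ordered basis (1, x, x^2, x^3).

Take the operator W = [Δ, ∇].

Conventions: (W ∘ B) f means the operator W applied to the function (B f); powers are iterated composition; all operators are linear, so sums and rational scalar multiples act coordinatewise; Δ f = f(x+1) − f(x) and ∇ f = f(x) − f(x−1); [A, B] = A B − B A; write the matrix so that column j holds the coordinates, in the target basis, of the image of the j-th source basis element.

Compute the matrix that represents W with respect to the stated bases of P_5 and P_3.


image of 1: 0
image of x: 0
image of x^2: 0
image of x^3: 0
image of x^4: 0
image of x^5: 0
each image's coordinates form column j of the matrix

the matrix is [[0, 0, 0, 0, 0, 0]; [0, 0, 0, 0, 0, 0]; [0, 0, 0, 0, 0, 0]; [0, 0, 0, 0, 0, 0]] (rows listed top to bottom)


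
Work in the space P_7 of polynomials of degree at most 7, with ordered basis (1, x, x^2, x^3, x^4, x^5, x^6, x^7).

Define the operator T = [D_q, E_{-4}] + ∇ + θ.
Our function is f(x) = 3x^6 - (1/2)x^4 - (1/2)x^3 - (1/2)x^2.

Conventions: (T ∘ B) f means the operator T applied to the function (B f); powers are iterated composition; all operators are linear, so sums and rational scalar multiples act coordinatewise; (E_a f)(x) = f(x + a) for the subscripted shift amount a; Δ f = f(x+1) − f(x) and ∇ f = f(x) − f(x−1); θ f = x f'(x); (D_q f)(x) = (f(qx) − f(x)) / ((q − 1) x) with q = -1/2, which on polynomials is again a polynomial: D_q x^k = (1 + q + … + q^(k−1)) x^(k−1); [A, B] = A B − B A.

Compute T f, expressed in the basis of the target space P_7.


the image equals g(x) = 18x^6 + 18x^5 - (457/8)x^4 + (383/2)x^3 - (6649/4)x^2 + (6495/2)x - 32651/2

E_{-4} f = 3x^6 - 72x^5 + (1439/2)x^4 - (7665/2)x^3 + (22955/2)x^2 - 18324x + 12184
D_q E_{-4} f = (63/32)x^5 - (99/2)x^4 + (7195/16)x^3 - (22995/8)x^2 + (22955/4)x - 18324
D_q f = (63/32)x^5 - (5/16)x^3 - (3/8)x^2 - (1/4)x
E_{-4} D_q f = (63/32)x^5 - (315/8)x^4 + (5035/16)x^3 - (10053/8)x^2 + (10031/4)x - 2001
[D_q, E_{-4}] f = -(81/8)x^4 + 135x^3 - (6471/4)x^2 + 3231x - 16323
∇ f = 18x^5 - 45x^4 + 58x^3 - (87/2)x^2 + (33/2)x - 5/2
θ f = 18x^6 - 2x^4 - (3/2)x^3 - x^2
([D_q, E_{-4}] + ∇ + θ) f = 18x^6 + 18x^5 - (457/8)x^4 + (383/2)x^3 - (6649/4)x^2 + (6495/2)x - 32651/2


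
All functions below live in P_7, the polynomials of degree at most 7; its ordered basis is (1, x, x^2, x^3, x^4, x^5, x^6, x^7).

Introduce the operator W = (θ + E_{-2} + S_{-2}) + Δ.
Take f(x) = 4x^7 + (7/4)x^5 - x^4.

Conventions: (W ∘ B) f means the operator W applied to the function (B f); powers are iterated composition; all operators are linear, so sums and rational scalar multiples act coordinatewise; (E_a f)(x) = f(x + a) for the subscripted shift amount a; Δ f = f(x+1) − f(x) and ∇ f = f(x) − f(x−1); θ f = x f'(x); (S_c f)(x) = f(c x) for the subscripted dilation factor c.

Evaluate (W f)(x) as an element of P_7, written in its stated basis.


g(x) = -480x^7 - 28x^6 + (749/2)x^5 - (4039/4)x^4 + (4943/2)x^3 - (5513/2)x^2 + (7987/4)x - 2317/4

θ f = 28x^7 + (35/4)x^5 - 4x^4
E_{-2} f = 4x^7 - 56x^6 + (1351/4)x^5 - (2277/2)x^4 + 2318x^3 - 2852x^2 + 1964x - 584
S_{-2} f = -512x^7 - 56x^5 - 16x^4
(θ + E_{-2} + S_{-2}) f = -480x^7 - 56x^6 + (581/2)x^5 - (2317/2)x^4 + 2318x^3 - 2852x^2 + 1964x - 584
Δ f = 28x^6 + 84x^5 + (595/4)x^4 + (307/2)x^3 + (191/2)x^2 + (131/4)x + 19/4
((θ + E_{-2} + S_{-2}) + Δ) f = -480x^7 - 28x^6 + (749/2)x^5 - (4039/4)x^4 + (4943/2)x^3 - (5513/2)x^2 + (7987/4)x - 2317/4


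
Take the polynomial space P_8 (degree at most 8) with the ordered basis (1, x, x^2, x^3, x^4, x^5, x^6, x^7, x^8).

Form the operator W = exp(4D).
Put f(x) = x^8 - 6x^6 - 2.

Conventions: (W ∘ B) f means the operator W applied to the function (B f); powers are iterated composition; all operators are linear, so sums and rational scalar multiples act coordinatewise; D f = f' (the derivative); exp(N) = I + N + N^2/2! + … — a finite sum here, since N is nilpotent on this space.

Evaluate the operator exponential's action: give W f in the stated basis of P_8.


the image equals g(x) = x^8 + 32x^7 + 442x^6 + 3440x^5 + 16480x^4 + 49664x^3 + 91648x^2 + 94208x + 40958

order-1 term: 32x^7 - 144x^5
order-2 term: 448x^6 - 1440x^4
order-3 term: 3584x^5 - 7680x^3
order-4 term: 17920x^4 - 23040x^2
order-5 term: 57344x^3 - 36864x
order-6 term: 114688x^2 - 24576
order-7 term: 131072x
order-8 term: 65536
the series for exp(4D) f terminates at order 8
exp(4D) f = x^8 + 32x^7 + 442x^6 + 3440x^5 + 16480x^4 + 49664x^3 + 91648x^2 + 94208x + 40958


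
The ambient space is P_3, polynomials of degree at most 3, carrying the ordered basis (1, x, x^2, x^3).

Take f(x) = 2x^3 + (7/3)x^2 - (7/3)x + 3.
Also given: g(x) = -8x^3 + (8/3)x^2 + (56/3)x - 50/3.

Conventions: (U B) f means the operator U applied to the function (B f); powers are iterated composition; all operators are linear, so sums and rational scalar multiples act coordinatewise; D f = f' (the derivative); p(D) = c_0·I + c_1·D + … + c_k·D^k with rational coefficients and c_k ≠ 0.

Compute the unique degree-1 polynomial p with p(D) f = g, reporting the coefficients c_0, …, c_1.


D^0 f = 2x^3 + (7/3)x^2 - (7/3)x + 3
D^1 f = 6x^2 + (14/3)x - 7/3
matching coefficients of g against c_0 f + c_1 Df + … from the top degree down determines the c_i
solution: c_0 = -4, c_1 = 2

p(D) = -4·I + 2·D, i.e. c_0 = -4, c_1 = 2


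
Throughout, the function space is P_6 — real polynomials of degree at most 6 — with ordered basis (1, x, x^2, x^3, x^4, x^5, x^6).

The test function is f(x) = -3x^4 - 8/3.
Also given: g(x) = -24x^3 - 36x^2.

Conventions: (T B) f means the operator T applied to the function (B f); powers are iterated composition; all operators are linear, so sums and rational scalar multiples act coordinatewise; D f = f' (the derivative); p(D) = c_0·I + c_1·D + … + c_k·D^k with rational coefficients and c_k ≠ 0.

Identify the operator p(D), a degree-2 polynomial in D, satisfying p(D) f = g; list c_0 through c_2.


c_0 = 0, c_1 = 2, c_2 = 1

D^0 f = -3x^4 - 8/3
D^1 f = -12x^3
D^2 f = -36x^2
matching coefficients of g against c_0 f + c_1 Df + … from the top degree down determines the c_i
solution: c_0 = 0, c_1 = 2, c_2 = 1


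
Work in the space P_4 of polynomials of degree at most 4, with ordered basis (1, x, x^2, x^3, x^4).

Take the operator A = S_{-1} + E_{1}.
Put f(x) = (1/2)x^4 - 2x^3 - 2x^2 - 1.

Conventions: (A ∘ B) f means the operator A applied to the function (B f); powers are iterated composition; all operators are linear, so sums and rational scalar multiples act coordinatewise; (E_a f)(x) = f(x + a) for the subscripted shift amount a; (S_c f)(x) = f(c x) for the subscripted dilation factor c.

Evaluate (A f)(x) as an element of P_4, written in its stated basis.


S_{-1} f = (1/2)x^4 + 2x^3 - 2x^2 - 1
E_{1} f = (1/2)x^4 - 5x^2 - 8x - 9/2
(S_{-1} + E_{1}) f = x^4 + 2x^3 - 7x^2 - 8x - 11/2

the result is g(x) = x^4 + 2x^3 - 7x^2 - 8x - 11/2


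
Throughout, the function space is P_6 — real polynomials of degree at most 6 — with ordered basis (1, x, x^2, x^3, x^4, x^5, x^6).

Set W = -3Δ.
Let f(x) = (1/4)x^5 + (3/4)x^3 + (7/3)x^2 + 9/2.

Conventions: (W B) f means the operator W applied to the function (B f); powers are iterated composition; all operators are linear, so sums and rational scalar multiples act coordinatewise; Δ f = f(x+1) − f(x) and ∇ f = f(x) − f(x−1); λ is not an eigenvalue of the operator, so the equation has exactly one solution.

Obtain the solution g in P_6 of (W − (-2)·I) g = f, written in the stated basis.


write g with unknown coordinates in the stated basis and equate coefficients in (W − (-2)·I) g = f
solving from the highest basis element down gives g = (1/8)x^5 + (15/16)x^4 + (63/8)x^3 + (563/12)x^2 + (731/4)x + 11525/32
check: W g = -(15/8)x^4 - 15x^3 - (183/2)x^2 - (731/2)x - 11453/16
so W g − (-2)·g = (1/4)x^5 + (3/4)x^3 + (7/3)x^2 + 9/2 = f ✓

g(x) = (1/8)x^5 + (15/16)x^4 + (63/8)x^3 + (563/12)x^2 + (731/4)x + 11525/32


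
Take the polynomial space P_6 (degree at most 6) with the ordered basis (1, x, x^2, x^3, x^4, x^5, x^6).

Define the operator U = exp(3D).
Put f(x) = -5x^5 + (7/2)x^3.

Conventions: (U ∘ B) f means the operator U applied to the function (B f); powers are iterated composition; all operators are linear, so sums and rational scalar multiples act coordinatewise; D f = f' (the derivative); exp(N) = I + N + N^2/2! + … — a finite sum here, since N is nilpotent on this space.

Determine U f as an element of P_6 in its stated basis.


order-1 term: -75x^4 + (63/2)x^2
order-2 term: -450x^3 + (189/2)x
order-3 term: -1350x^2 + 189/2
order-4 term: -2025x
order-5 term: -1215
the series for exp(3D) f terminates at order 5
exp(3D) f = -5x^5 - 75x^4 - (893/2)x^3 - (2637/2)x^2 - (3861/2)x - 2241/2

the result is g(x) = -5x^5 - 75x^4 - (893/2)x^3 - (2637/2)x^2 - (3861/2)x - 2241/2


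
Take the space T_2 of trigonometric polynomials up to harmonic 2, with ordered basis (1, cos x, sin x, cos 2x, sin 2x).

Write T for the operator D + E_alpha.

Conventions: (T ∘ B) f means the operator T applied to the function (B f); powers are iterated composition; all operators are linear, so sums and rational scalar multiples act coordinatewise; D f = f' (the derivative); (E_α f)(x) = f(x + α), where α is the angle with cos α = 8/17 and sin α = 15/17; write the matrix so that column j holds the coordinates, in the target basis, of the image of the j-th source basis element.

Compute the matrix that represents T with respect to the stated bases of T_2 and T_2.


the matrix is [[1, 0, 0, 0, 0]; [0, 8/17, 32/17, 0, 0]; [0, -32/17, 8/17, 0, 0]; [0, 0, 0, -161/289, 818/289]; [0, 0, 0, -818/289, -161/289]] (rows listed top to bottom)

image of 1: 1
image of cos x: (8/17)cos x - (32/17)sin x
image of sin x: (32/17)cos x + (8/17)sin x
image of cos 2x: -(161/289)cos 2x - (818/289)sin 2x
image of sin 2x: (818/289)cos 2x - (161/289)sin 2x
each image's coordinates form column j of the matrix


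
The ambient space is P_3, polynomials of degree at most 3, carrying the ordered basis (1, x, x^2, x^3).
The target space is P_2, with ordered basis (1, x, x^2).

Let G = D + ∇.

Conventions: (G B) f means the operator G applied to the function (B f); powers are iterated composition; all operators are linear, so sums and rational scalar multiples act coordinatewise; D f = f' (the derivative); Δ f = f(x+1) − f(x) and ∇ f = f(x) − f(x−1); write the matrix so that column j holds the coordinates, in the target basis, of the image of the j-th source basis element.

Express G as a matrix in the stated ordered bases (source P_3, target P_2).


the matrix is [[0, 2, -1, 1]; [0, 0, 4, -3]; [0, 0, 0, 6]] (rows listed top to bottom)

image of 1: 0
image of x: 2
image of x^2: 4x - 1
image of x^3: 6x^2 - 3x + 1
each image's coordinates form column j of the matrix


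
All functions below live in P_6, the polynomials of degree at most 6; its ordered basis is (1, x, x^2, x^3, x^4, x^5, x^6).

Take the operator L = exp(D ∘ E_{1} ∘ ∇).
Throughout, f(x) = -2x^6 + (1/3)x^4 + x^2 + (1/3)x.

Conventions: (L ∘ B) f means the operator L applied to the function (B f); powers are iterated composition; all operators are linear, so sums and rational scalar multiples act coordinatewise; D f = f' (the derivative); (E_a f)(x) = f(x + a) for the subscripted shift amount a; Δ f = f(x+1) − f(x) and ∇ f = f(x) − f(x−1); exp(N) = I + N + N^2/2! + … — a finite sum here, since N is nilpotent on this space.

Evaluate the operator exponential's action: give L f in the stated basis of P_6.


order-1 term: -60x^4 - 120x^3 - 116x^2 - 56x - 26/3
order-2 term: -360x^2 - 720x - 416
order-3 term: -240
the series for exp(D ∘ E_{1} ∘ ∇) f terminates at order 3
exp(D ∘ E_{1} ∘ ∇) f = -2x^6 - (179/3)x^4 - 120x^3 - 475x^2 - (2327/3)x - 1994/3

the result is g(x) = -2x^6 - (179/3)x^4 - 120x^3 - 475x^2 - (2327/3)x - 1994/3


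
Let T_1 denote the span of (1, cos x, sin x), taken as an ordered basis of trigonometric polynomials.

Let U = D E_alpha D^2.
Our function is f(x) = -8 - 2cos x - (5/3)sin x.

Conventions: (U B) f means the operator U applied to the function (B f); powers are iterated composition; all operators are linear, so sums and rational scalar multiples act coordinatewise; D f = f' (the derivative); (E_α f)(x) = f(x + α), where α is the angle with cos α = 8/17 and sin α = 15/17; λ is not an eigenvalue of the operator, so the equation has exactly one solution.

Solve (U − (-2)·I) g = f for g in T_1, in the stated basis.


the image equals g(x) = -4 - (334/435)cos x - (197/435)sin x

write g with unknown coordinates in the stated basis and equate coefficients in (U − (-2)·I) g = f
solving from the highest basis element down gives g = -4 - (334/435)cos x - (197/435)sin x
check: U g = -(202/435)cos x - (331/435)sin x
so U g − (-2)·g = -8 - 2cos x - (5/3)sin x = f ✓


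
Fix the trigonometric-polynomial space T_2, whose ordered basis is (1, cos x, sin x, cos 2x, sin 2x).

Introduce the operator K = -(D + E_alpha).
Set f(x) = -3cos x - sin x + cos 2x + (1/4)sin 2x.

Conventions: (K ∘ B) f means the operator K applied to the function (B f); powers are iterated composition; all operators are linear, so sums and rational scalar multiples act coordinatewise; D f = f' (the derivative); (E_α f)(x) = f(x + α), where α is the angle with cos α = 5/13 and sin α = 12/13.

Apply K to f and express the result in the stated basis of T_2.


D f = -cos x + 3sin x + (1/2)cos 2x - 2sin 2x
E_alpha f = -(27/13)cos x + (31/13)sin x - (89/169)cos 2x - (599/676)sin 2x
(D + E_alpha) f = -(40/13)cos x + (70/13)sin x - (9/338)cos 2x - (1951/676)sin 2x
(-(D + E_alpha)) f = (40/13)cos x - (70/13)sin x + (9/338)cos 2x + (1951/676)sin 2x

g(x) = (40/13)cos x - (70/13)sin x + (9/338)cos 2x + (1951/676)sin 2x


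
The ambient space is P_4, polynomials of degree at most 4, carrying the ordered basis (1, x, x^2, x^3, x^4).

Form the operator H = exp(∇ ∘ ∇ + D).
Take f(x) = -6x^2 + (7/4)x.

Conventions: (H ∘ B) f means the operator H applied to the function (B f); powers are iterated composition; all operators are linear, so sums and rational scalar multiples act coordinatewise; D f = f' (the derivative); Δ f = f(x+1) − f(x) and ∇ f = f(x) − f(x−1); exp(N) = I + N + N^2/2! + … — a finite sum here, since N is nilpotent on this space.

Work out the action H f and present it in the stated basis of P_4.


the image equals g(x) = -6x^2 - (41/4)x - 65/4

order-1 term: -12x - 41/4
order-2 term: -6
the series for exp(∇ ∘ ∇ + D) f terminates at order 2
exp(∇ ∘ ∇ + D) f = -6x^2 - (41/4)x - 65/4


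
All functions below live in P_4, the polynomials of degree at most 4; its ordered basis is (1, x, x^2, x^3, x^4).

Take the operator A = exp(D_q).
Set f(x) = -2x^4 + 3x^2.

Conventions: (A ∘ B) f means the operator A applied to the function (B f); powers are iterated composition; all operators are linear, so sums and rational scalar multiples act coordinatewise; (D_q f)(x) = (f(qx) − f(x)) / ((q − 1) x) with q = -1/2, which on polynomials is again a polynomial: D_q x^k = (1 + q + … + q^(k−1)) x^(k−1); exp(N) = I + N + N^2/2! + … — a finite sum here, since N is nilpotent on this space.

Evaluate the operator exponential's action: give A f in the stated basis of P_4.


g(x) = -2x^4 - (5/4)x^3 + (81/32)x^2 + (91/64)x + 187/256

order-1 term: -(5/4)x^3 + (3/2)x
order-2 term: -(15/32)x^2 + 3/4
order-3 term: -(5/64)x
order-4 term: -5/256
the series for exp(D_q) f terminates at order 4
exp(D_q) f = -2x^4 - (5/4)x^3 + (81/32)x^2 + (91/64)x + 187/256


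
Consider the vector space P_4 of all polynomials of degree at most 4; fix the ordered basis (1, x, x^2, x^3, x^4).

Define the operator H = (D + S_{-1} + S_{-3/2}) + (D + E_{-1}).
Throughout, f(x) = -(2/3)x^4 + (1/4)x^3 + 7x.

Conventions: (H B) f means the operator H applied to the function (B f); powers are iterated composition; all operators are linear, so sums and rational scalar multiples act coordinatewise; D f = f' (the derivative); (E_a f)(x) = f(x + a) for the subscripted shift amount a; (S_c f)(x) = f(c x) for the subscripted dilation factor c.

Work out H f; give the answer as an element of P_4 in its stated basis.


D f = -(8/3)x^3 + (3/4)x^2 + 7
S_{-1} f = -(2/3)x^4 - (1/4)x^3 - 7x
S_{-3/2} f = -(27/8)x^4 - (27/32)x^3 - (21/2)x
(D + S_{-1} + S_{-3/2}) f = -(97/24)x^4 - (361/96)x^3 + (3/4)x^2 - (35/2)x + 7
D f = -(8/3)x^3 + (3/4)x^2 + 7
E_{-1} f = -(2/3)x^4 + (35/12)x^3 - (19/4)x^2 + (125/12)x - 95/12
(D + E_{-1}) f = -(2/3)x^4 + (1/4)x^3 - 4x^2 + (125/12)x - 11/12
((D + S_{-1} + S_{-3/2}) + (D + E_{-1})) f = -(113/24)x^4 - (337/96)x^3 - (13/4)x^2 - (85/12)x + 73/12

the image equals g(x) = -(113/24)x^4 - (337/96)x^3 - (13/4)x^2 - (85/12)x + 73/12


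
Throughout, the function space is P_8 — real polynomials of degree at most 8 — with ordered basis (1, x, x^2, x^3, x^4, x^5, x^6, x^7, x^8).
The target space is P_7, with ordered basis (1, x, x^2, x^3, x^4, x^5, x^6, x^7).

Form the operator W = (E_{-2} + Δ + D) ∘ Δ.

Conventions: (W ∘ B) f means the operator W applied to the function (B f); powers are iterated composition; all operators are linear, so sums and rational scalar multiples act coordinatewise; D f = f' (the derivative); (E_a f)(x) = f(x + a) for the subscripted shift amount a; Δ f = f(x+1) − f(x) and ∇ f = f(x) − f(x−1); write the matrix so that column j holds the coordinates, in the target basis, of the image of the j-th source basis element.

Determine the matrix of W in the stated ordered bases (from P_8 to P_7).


the matrix is [[0, 1, 1, 16, 3, 66, 5, 260, 7]; [0, 0, 2, 3, 64, 15, 396, 35, 2080]; [0, 0, 0, 3, 6, 160, 45, 1386, 140]; [0, 0, 0, 0, 4, 10, 320, 105, 3696]; [0, 0, 0, 0, 0, 5, 15, 560, 210]; [0, 0, 0, 0, 0, 0, 6, 21, 896]; [0, 0, 0, 0, 0, 0, 0, 7, 28]; [0, 0, 0, 0, 0, 0, 0, 0, 8]] (rows listed top to bottom)

image of 1: 0
image of x: 1
image of x^2: 2x + 1
image of x^3: 3x^2 + 3x + 16
image of x^4: 4x^3 + 6x^2 + 64x + 3
image of x^5: 5x^4 + 10x^3 + 160x^2 + 15x + 66
image of x^6: 6x^5 + 15x^4 + 320x^3 + 45x^2 + 396x + 5
image of x^7: 7x^6 + 21x^5 + 560x^4 + 105x^3 + 1386x^2 + 35x + 260
image of x^8: 8x^7 + 28x^6 + 896x^5 + 210x^4 + 3696x^3 + 140x^2 + 2080x + 7
each image's coordinates form column j of the matrix


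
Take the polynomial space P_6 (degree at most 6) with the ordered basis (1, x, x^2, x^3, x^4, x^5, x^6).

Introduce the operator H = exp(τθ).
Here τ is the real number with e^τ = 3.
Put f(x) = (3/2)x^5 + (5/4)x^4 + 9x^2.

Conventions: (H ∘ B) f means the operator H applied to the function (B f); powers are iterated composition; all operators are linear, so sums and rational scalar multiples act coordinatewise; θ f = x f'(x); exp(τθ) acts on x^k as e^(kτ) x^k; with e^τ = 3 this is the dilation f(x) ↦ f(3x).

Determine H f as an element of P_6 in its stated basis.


the image equals g(x) = (729/2)x^5 + (405/4)x^4 + 81x^2

exp(τθ) x^k = e^(kτ) x^k; with e^τ = 3 this sends x^k to 3^k x^k
x^2 ↦ 9 x^2
x^4 ↦ 81 x^4
x^5 ↦ 243 x^5
applying this coordinatewise to f: exp(τθ) f = (729/2)x^5 + (405/4)x^4 + 81x^2


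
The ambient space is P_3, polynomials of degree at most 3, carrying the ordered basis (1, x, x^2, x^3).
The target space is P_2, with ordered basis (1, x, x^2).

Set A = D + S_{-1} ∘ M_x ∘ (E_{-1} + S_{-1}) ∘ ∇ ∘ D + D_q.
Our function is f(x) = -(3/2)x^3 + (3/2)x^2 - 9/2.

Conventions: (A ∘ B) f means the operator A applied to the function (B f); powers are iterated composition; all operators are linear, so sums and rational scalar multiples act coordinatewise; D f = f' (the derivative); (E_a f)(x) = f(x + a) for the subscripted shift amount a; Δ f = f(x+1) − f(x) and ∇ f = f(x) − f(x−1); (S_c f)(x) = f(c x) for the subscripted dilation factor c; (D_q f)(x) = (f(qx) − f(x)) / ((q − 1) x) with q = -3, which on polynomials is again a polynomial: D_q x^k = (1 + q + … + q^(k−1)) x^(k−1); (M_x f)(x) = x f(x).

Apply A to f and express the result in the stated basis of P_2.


the result is g(x) = -15x^2 - 24x

D f = -(9/2)x^2 + 3x
D f = -(9/2)x^2 + 3x
∇ D f = -9x + 15/2
E_{-1} (∇ ∘ D) f = -9x + 33/2
S_{-1} (∇ ∘ D) f = 9x + 15/2
(E_{-1} + S_{-1}) (∇ ∘ D) f = 24
M_x (E_{-1} + S_{-1}) (∇ ∘ D) f = 24x
S_{-1} M_x (E_{-1} + S_{-1}) (∇ ∘ D) f = -24x
D_q f = -(21/2)x^2 - 3x
(D + S_{-1} ∘ M_x ∘ (E_{-1} + S_{-1}) ∘ ∇ ∘ D + D_q) f = -15x^2 - 24x


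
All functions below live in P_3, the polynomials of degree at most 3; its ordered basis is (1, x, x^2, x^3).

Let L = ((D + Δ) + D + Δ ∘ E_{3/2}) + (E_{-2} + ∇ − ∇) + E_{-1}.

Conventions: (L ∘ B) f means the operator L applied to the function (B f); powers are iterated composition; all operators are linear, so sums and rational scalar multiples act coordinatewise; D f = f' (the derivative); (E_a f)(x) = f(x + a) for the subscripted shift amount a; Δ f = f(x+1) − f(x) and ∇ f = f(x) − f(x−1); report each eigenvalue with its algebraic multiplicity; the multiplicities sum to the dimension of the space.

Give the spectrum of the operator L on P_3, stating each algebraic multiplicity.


image of 1: 2
image of x: 2x + 1
image of x^2: 2x^2 + 2x + 10
image of x^3: 2x^3 + 3x^2 + 30x + 17/4
the matrix is upper triangular; its diagonal is (2, 2, 2, 2)
for a triangular matrix the eigenvalues are the diagonal entries, with algebraic multiplicity their repetition count

λ = 2 (multiplicity 4)


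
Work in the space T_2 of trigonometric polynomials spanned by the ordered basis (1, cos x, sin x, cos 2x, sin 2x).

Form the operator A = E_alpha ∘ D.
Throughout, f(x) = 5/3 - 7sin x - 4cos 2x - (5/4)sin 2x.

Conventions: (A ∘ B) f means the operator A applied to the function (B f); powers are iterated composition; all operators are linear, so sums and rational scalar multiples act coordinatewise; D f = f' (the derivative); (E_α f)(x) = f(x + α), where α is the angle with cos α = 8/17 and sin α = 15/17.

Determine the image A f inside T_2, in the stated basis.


D f = -7cos x - (5/2)cos 2x + 8sin 2x
E_alpha D f = -(56/17)cos x + (105/17)sin x + (4645/578)cos 2x - (688/289)sin 2x

the image equals g(x) = -(56/17)cos x + (105/17)sin x + (4645/578)cos 2x - (688/289)sin 2x


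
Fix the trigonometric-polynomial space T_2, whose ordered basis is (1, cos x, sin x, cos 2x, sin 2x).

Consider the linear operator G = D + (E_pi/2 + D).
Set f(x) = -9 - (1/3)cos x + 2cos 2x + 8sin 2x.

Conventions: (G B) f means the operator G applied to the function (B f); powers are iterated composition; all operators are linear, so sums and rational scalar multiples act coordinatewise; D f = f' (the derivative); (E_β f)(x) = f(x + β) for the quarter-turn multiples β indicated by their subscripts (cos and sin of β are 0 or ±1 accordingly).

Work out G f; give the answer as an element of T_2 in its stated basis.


g(x) = -9 + sin x + 30cos 2x - 16sin 2x

D f = (1/3)sin x + 16cos 2x - 4sin 2x
E_pi/2 f = -9 + (1/3)sin x - 2cos 2x - 8sin 2x
D f = (1/3)sin x + 16cos 2x - 4sin 2x
(E_pi/2 + D) f = -9 + (2/3)sin x + 14cos 2x - 12sin 2x
(D + (E_pi/2 + D)) f = -9 + sin x + 30cos 2x - 16sin 2x


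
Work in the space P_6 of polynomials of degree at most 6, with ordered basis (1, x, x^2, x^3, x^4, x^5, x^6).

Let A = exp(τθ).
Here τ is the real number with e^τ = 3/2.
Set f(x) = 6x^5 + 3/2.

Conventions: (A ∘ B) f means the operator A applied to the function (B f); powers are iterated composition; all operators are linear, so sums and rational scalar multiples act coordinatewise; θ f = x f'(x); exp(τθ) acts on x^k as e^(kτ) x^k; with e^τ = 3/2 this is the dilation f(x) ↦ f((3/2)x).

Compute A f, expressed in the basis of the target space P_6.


exp(τθ) x^k = e^(kτ) x^k; with e^τ = 3/2 this sends x^k to (3/2)^k x^k
x^5 ↦ 243/32 x^5
applying this coordinatewise to f: exp(τθ) f = (729/16)x^5 + 3/2

the image equals g(x) = (729/16)x^5 + 3/2


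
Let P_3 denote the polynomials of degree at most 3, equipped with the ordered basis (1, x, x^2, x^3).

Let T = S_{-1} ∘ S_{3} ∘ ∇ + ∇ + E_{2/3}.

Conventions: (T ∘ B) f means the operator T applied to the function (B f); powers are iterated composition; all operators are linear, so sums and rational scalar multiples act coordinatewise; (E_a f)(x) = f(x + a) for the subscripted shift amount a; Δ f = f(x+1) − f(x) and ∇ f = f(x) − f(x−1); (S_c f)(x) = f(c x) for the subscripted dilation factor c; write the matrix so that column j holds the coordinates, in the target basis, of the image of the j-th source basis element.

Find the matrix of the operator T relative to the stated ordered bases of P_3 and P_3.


the matrix is [[1, 8/3, -14/9, 62/27]; [0, 1, -8/3, 22/3]; [0, 0, 1, 32]; [0, 0, 0, 1]] (rows listed top to bottom)

image of 1: 1
image of x: x + 8/3
image of x^2: x^2 - (8/3)x - 14/9
image of x^3: x^3 + 32x^2 + (22/3)x + 62/27
each image's coordinates form column j of the matrix


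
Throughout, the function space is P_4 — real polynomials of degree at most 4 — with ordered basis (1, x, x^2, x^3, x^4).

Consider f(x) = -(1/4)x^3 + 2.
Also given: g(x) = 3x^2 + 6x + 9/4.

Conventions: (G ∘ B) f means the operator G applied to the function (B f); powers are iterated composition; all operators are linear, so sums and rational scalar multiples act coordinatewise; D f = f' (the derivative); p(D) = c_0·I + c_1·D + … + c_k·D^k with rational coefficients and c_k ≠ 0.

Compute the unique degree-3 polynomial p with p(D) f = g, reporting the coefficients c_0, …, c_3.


D^0 f = -(1/4)x^3 + 2
D^1 f = -(3/4)x^2
D^2 f = -(3/2)x
D^3 f = -3/2
matching coefficients of g against c_0 f + c_1 Df + … from the top degree down determines the c_i
solution: c_0 = 0, c_1 = -4, c_2 = -4, c_3 = -3/2

c_0 = 0, c_1 = -4, c_2 = -4, c_3 = -3/2


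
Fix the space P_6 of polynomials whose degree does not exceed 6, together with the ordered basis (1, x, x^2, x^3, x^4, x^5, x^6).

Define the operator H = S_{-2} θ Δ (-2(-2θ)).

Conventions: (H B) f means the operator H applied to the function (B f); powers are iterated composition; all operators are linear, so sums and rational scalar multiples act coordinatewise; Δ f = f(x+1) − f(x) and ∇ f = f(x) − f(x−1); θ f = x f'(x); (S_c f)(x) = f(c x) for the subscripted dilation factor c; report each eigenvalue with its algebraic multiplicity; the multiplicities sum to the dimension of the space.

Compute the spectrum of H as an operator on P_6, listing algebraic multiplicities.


λ = 0 (multiplicity 7)

image of 1: 0
image of x: 0
image of x^2: -32x
image of x^3: 288x^2 - 72x
image of x^4: -1536x^3 + 768x^2 - 128x
image of x^5: 6400x^4 - 4800x^3 + 1600x^2 - 200x
image of x^6: -23040x^5 + 23040x^4 - 11520x^3 + 2880x^2 - 288x
the matrix is upper triangular; its diagonal is (0, 0, 0, 0, 0, 0, 0)
for a triangular matrix the eigenvalues are the diagonal entries, with algebraic multiplicity their repetition count


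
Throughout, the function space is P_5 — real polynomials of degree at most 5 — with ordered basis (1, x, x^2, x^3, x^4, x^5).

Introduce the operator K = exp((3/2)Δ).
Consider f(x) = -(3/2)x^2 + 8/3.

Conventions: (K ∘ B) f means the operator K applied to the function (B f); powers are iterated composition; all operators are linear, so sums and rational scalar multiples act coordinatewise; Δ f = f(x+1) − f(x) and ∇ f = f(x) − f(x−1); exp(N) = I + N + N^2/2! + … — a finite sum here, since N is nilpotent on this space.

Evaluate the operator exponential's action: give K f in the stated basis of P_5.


order-1 term: -(9/2)x - 9/4
order-2 term: -27/8
the series for exp((3/2)Δ) f terminates at order 2
exp((3/2)Δ) f = -(3/2)x^2 - (9/2)x - 71/24

g(x) = -(3/2)x^2 - (9/2)x - 71/24


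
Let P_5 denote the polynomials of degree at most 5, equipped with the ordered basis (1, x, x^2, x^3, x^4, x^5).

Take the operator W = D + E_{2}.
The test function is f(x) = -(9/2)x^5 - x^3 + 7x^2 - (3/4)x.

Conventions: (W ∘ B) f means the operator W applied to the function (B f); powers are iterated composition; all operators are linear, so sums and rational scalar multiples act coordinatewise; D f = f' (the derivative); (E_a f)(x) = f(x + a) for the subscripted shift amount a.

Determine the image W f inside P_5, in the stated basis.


the image equals g(x) = -(9/2)x^5 - (135/2)x^4 - 181x^3 - 362x^2 - (1323/4)x - 505/4

D f = -(45/2)x^4 - 3x^2 + 14x - 3/4
E_{2} f = -(9/2)x^5 - 45x^4 - 181x^3 - 359x^2 - (1379/4)x - 251/2
(D + E_{2}) f = -(9/2)x^5 - (135/2)x^4 - 181x^3 - 362x^2 - (1323/4)x - 505/4


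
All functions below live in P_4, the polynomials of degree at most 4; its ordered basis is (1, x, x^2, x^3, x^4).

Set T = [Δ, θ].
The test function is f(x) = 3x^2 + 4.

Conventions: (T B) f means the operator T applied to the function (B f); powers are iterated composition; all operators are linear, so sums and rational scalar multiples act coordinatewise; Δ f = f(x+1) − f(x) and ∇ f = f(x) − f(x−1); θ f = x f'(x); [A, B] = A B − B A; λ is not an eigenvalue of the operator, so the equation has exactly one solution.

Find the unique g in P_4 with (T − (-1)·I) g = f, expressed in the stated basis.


the image equals g(x) = 3x^2 - 6x + 4

write g with unknown coordinates in the stated basis and equate coefficients in (T − (-1)·I) g = f
solving from the highest basis element down gives g = 3x^2 - 6x + 4
check: T g = 6x
so T g − (-1)·g = 3x^2 + 4 = f ✓


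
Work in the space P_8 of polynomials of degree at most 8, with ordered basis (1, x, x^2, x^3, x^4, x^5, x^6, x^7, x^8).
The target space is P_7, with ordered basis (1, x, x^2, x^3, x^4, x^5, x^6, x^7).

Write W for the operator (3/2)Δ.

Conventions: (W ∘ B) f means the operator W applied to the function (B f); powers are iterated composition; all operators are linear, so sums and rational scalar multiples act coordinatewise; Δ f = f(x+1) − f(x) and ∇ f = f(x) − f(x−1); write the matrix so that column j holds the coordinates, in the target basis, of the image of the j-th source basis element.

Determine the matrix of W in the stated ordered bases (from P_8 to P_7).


image of 1: 0
image of x: 3/2
image of x^2: 3x + 3/2
image of x^3: (9/2)x^2 + (9/2)x + 3/2
image of x^4: 6x^3 + 9x^2 + 6x + 3/2
image of x^5: (15/2)x^4 + 15x^3 + 15x^2 + (15/2)x + 3/2
image of x^6: 9x^5 + (45/2)x^4 + 30x^3 + (45/2)x^2 + 9x + 3/2
image of x^7: (21/2)x^6 + (63/2)x^5 + (105/2)x^4 + (105/2)x^3 + (63/2)x^2 + (21/2)x + 3/2
image of x^8: 12x^7 + 42x^6 + 84x^5 + 105x^4 + 84x^3 + 42x^2 + 12x + 3/2
each image's coordinates form column j of the matrix

the matrix is [[0, 3/2, 3/2, 3/2, 3/2, 3/2, 3/2, 3/2, 3/2]; [0, 0, 3, 9/2, 6, 15/2, 9, 21/2, 12]; [0, 0, 0, 9/2, 9, 15, 45/2, 63/2, 42]; [0, 0, 0, 0, 6, 15, 30, 105/2, 84]; [0, 0, 0, 0, 0, 15/2, 45/2, 105/2, 105]; [0, 0, 0, 0, 0, 0, 9, 63/2, 84]; [0, 0, 0, 0, 0, 0, 0, 21/2, 42]; [0, 0, 0, 0, 0, 0, 0, 0, 12]] (rows listed top to bottom)
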